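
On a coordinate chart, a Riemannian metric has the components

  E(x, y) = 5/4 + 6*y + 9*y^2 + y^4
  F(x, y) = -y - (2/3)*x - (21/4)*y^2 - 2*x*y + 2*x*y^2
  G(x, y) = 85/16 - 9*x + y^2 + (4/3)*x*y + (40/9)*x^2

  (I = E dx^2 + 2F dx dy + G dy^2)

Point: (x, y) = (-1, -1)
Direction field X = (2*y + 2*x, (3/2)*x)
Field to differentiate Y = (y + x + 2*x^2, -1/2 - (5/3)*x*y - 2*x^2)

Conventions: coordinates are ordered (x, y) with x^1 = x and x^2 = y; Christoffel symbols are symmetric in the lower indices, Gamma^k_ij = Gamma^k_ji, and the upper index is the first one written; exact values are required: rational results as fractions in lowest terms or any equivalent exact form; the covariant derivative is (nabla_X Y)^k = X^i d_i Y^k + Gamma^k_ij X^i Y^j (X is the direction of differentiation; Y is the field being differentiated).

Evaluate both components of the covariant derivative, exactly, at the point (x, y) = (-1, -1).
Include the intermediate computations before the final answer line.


E = 21/4, F = -91/12, G = 3037/144 at the point
E_x = 0, E_y = -16, F_x = 10/3, F_y = 31/2, G_x = -173/9, G_y = -10/3
EG - F^2 = 30653/576;  g^inv = (576/30653) * [[3037/144, 91/12], [91/12, 21/4]]
first-kind symbols [ij,l] = (1/2)(d_i g_jl + d_j g_il - d_l g_ij): [xx,x] = E_x/2 = 0, [xx,y] = F_x - E_y/2 = 34/3, [xy,x] = E_y/2 = -8, [xy,y] = G_x/2 = -173/18, [yy,x] = F_y - G_x/2 = 226/9, [yy,y] = G_y/2 = -5/3
Gamma^x_ij = (G*[ij,x] - F*[ij,y])/(EG - F^2), Gamma^y_ij = (E*[ij,y] - F*[ij,x])/(EG - F^2)
Gamma_xxx = 7072/4379, Gamma_xxy = -417496/91959, Gamma_xyy = 2679928/275877, Gamma_yxx = 4896/4379, Gamma_yxy = -9144/4379, Gamma_yyy = 44848/13137
X = (-4, -3/2), Y = (0, -25/6) at the point

Answer: (nabla_X Y)^x = -84727/19026, (nabla_X Y)^y = -11667/302


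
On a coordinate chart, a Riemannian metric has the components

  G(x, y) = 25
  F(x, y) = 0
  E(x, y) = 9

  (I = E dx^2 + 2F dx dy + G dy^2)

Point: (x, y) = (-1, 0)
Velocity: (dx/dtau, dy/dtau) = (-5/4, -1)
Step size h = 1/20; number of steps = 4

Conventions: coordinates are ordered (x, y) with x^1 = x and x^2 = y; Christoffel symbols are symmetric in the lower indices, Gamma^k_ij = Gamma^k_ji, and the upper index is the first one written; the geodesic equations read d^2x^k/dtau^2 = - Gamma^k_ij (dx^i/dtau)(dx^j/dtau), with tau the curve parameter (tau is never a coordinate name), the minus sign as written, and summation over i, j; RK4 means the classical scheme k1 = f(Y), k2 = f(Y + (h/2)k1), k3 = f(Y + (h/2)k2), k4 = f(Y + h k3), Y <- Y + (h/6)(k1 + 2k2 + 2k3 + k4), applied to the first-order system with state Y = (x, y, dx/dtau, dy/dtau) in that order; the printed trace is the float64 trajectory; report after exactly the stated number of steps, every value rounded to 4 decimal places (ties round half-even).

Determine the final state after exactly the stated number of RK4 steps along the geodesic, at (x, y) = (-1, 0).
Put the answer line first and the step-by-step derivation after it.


Answer: x = -1.2500, y = -0.2000, dx/dtau = -1.2500, dy/dtau = -1.0000

f(Y) = (dx/dtau, dy/dtau, -Gamma^x_ij Y'^i Y'^j, -Gamma^y_ij Y'^i Y'^j) with the Gammas evaluated at the stage position; h = 0.050000; intermediate values shown to 6 dp
step 0: x = -1.0000, y = 0.0000, dx/dtau = -1.2500, dy/dtau = -1.0000
step 1:
  k1: at (x, y) = (-1.000000, 0.000000), (dx/dtau, dy/dtau) = (-1.250000, -1.000000); Gamma_xxx = 0.000000, Gamma_xxy = 0.000000, Gamma_xyy = 0.000000, Gamma_yxx = 0.000000, Gamma_yxy = 0.000000, Gamma_yyy = 0.000000; k1 = (-1.250000, -1.000000, 0.000000, 0.000000)
  k2: at (x, y) = (-1.031250, -0.025000), (dx/dtau, dy/dtau) = (-1.250000, -1.000000); Gamma_xxx = 0.000000, Gamma_xxy = 0.000000, Gamma_xyy = 0.000000, Gamma_yxx = 0.000000, Gamma_yxy = 0.000000, Gamma_yyy = 0.000000; k2 = (-1.250000, -1.000000, 0.000000, 0.000000)
  k3: at (x, y) = (-1.031250, -0.025000), (dx/dtau, dy/dtau) = (-1.250000, -1.000000); Gamma_xxx = 0.000000, Gamma_xxy = 0.000000, Gamma_xyy = 0.000000, Gamma_yxx = 0.000000, Gamma_yxy = 0.000000, Gamma_yyy = 0.000000; k3 = (-1.250000, -1.000000, 0.000000, 0.000000)
  k4: at (x, y) = (-1.062500, -0.050000), (dx/dtau, dy/dtau) = (-1.250000, -1.000000); Gamma_xxx = 0.000000, Gamma_xxy = 0.000000, Gamma_xyy = 0.000000, Gamma_yxx = 0.000000, Gamma_yxy = 0.000000, Gamma_yyy = 0.000000; k4 = (-1.250000, -1.000000, 0.000000, 0.000000)
  Y <- Y + (h/6)(k1 + 2k2 + 2k3 + k4): x = -1.0625, y = -0.0500, dx/dtau = -1.2500, dy/dtau = -1.0000
step 2:
  k1: at (x, y) = (-1.062500, -0.050000), (dx/dtau, dy/dtau) = (-1.250000, -1.000000); Gamma_xxx = 0.000000, Gamma_xxy = 0.000000, Gamma_xyy = 0.000000, Gamma_yxx = 0.000000, Gamma_yxy = 0.000000, Gamma_yyy = 0.000000; k1 = (-1.250000, -1.000000, 0.000000, 0.000000)
  k2: at (x, y) = (-1.093750, -0.075000), (dx/dtau, dy/dtau) = (-1.250000, -1.000000); Gamma_xxx = 0.000000, Gamma_xxy = 0.000000, Gamma_xyy = 0.000000, Gamma_yxx = 0.000000, Gamma_yxy = 0.000000, Gamma_yyy = 0.000000; k2 = (-1.250000, -1.000000, 0.000000, 0.000000)
  k3: at (x, y) = (-1.093750, -0.075000), (dx/dtau, dy/dtau) = (-1.250000, -1.000000); Gamma_xxx = 0.000000, Gamma_xxy = 0.000000, Gamma_xyy = 0.000000, Gamma_yxx = 0.000000, Gamma_yxy = 0.000000, Gamma_yyy = 0.000000; k3 = (-1.250000, -1.000000, 0.000000, 0.000000)
  k4: at (x, y) = (-1.125000, -0.100000), (dx/dtau, dy/dtau) = (-1.250000, -1.000000); Gamma_xxx = 0.000000, Gamma_xxy = 0.000000, Gamma_xyy = 0.000000, Gamma_yxx = 0.000000, Gamma_yxy = 0.000000, Gamma_yyy = 0.000000; k4 = (-1.250000, -1.000000, 0.000000, 0.000000)
  Y <- Y + (h/6)(k1 + 2k2 + 2k3 + k4): x = -1.1250, y = -0.1000, dx/dtau = -1.2500, dy/dtau = -1.0000
step 3:
  k1: at (x, y) = (-1.125000, -0.100000), (dx/dtau, dy/dtau) = (-1.250000, -1.000000); Gamma_xxx = 0.000000, Gamma_xxy = 0.000000, Gamma_xyy = 0.000000, Gamma_yxx = 0.000000, Gamma_yxy = 0.000000, Gamma_yyy = 0.000000; k1 = (-1.250000, -1.000000, 0.000000, 0.000000)
  k2: at (x, y) = (-1.156250, -0.125000), (dx/dtau, dy/dtau) = (-1.250000, -1.000000); Gamma_xxx = 0.000000, Gamma_xxy = 0.000000, Gamma_xyy = 0.000000, Gamma_yxx = 0.000000, Gamma_yxy = 0.000000, Gamma_yyy = 0.000000; k2 = (-1.250000, -1.000000, 0.000000, 0.000000)
  k3: at (x, y) = (-1.156250, -0.125000), (dx/dtau, dy/dtau) = (-1.250000, -1.000000); Gamma_xxx = 0.000000, Gamma_xxy = 0.000000, Gamma_xyy = 0.000000, Gamma_yxx = 0.000000, Gamma_yxy = 0.000000, Gamma_yyy = 0.000000; k3 = (-1.250000, -1.000000, 0.000000, 0.000000)
  k4: at (x, y) = (-1.187500, -0.150000), (dx/dtau, dy/dtau) = (-1.250000, -1.000000); Gamma_xxx = 0.000000, Gamma_xxy = 0.000000, Gamma_xyy = 0.000000, Gamma_yxx = 0.000000, Gamma_yxy = 0.000000, Gamma_yyy = 0.000000; k4 = (-1.250000, -1.000000, 0.000000, 0.000000)
  Y <- Y + (h/6)(k1 + 2k2 + 2k3 + k4): x = -1.1875, y = -0.1500, dx/dtau = -1.2500, dy/dtau = -1.0000
step 4:
  k1: at (x, y) = (-1.187500, -0.150000), (dx/dtau, dy/dtau) = (-1.250000, -1.000000); Gamma_xxx = 0.000000, Gamma_xxy = 0.000000, Gamma_xyy = 0.000000, Gamma_yxx = 0.000000, Gamma_yxy = 0.000000, Gamma_yyy = 0.000000; k1 = (-1.250000, -1.000000, 0.000000, 0.000000)
  k2: at (x, y) = (-1.218750, -0.175000), (dx/dtau, dy/dtau) = (-1.250000, -1.000000); Gamma_xxx = 0.000000, Gamma_xxy = 0.000000, Gamma_xyy = 0.000000, Gamma_yxx = 0.000000, Gamma_yxy = 0.000000, Gamma_yyy = 0.000000; k2 = (-1.250000, -1.000000, 0.000000, 0.000000)
  k3: at (x, y) = (-1.218750, -0.175000), (dx/dtau, dy/dtau) = (-1.250000, -1.000000); Gamma_xxx = 0.000000, Gamma_xxy = 0.000000, Gamma_xyy = 0.000000, Gamma_yxx = 0.000000, Gamma_yxy = 0.000000, Gamma_yyy = 0.000000; k3 = (-1.250000, -1.000000, 0.000000, 0.000000)
  k4: at (x, y) = (-1.250000, -0.200000), (dx/dtau, dy/dtau) = (-1.250000, -1.000000); Gamma_xxx = 0.000000, Gamma_xxy = 0.000000, Gamma_xyy = 0.000000, Gamma_yxx = 0.000000, Gamma_yxy = 0.000000, Gamma_yyy = 0.000000; k4 = (-1.250000, -1.000000, 0.000000, 0.000000)
  Y <- Y + (h/6)(k1 + 2k2 + 2k3 + k4): x = -1.2500, y = -0.2000, dx/dtau = -1.2500, dy/dtau = -1.0000


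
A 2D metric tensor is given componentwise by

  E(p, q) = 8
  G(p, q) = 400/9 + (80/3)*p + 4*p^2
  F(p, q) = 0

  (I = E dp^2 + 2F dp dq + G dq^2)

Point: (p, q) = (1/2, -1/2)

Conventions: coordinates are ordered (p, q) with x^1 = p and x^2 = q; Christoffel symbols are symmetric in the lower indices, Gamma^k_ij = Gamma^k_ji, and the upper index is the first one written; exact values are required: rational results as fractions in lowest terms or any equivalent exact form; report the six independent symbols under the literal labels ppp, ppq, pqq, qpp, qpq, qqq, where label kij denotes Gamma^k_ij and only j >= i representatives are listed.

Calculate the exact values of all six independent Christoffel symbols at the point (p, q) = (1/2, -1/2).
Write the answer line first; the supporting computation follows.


Answer: Gamma_ppp = 0, Gamma_ppq = 0, Gamma_pqq = -23/12, Gamma_qpp = 0, Gamma_qpq = 6/23, Gamma_qqq = 0

E = 8, F = 0, G = 529/9 at the point
E_p = 0, E_q = 0, F_p = 0, F_q = 0, G_p = 92/3, G_q = 0
EG - F^2 = 4232/9;  g^inv = (9/4232) * [[529/9, 0], [0, 8]]
first-kind symbols [ij,l] = (1/2)(d_i g_jl + d_j g_il - d_l g_ij): [pp,p] = E_p/2 = 0, [pp,q] = F_p - E_q/2 = 0, [pq,p] = E_q/2 = 0, [pq,q] = G_p/2 = 46/3, [qq,p] = F_q - G_p/2 = -46/3, [qq,q] = G_q/2 = 0
Gamma^p_ij = (G*[ij,p] - F*[ij,q])/(EG - F^2), Gamma^q_ij = (E*[ij,q] - F*[ij,p])/(EG - F^2)


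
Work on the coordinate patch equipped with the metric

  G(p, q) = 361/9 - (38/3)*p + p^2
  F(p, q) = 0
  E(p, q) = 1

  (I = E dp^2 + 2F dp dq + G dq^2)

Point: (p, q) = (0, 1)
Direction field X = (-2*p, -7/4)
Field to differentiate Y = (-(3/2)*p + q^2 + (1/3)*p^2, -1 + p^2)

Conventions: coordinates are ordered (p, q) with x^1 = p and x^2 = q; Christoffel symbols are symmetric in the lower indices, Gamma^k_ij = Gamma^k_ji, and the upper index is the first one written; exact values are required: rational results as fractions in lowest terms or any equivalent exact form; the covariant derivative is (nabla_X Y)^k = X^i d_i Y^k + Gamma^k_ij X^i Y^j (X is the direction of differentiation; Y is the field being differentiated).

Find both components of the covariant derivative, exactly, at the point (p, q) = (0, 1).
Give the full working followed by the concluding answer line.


E = 1, F = 0, G = 361/9 at the point
E_p = 0, E_q = 0, F_p = 0, F_q = 0, G_p = -38/3, G_q = 0
EG - F^2 = 361/9;  g^inv = (9/361) * [[361/9, 0], [0, 1]]
first-kind symbols [ij,l] = (1/2)(d_i g_jl + d_j g_il - d_l g_ij): [pp,p] = E_p/2 = 0, [pp,q] = F_p - E_q/2 = 0, [pq,p] = E_q/2 = 0, [pq,q] = G_p/2 = -19/3, [qq,p] = F_q - G_p/2 = 19/3, [qq,q] = G_q/2 = 0
Gamma^p_ij = (G*[ij,p] - F*[ij,q])/(EG - F^2), Gamma^q_ij = (E*[ij,q] - F*[ij,p])/(EG - F^2)
Gamma_ppp = 0, Gamma_ppq = 0, Gamma_pqq = 19/3, Gamma_qpp = 0, Gamma_qpq = -3/19, Gamma_qqq = 0
X = (0, -7/4), Y = (1, -1) at the point

Answer: (nabla_X Y)^p = 91/12, (nabla_X Y)^q = 21/76


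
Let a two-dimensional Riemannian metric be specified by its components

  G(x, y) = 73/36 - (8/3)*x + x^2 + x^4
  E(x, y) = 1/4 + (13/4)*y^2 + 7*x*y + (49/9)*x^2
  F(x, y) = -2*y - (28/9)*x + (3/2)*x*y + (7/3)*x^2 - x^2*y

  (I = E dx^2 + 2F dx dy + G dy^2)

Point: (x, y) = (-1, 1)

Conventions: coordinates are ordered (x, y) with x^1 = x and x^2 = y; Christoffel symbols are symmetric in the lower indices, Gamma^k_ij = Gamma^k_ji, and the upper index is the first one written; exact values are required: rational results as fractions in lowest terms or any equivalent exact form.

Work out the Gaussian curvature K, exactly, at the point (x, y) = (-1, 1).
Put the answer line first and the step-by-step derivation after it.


Answer: K = -9311/28227

E = 35/18, F = 17/18, G = 241/36, EG - F^2 = 97/8 at the point
E_x = -35/9, E_y = -1/2, F_x = -77/18, F_y = -9/2, G_x = -26/3, G_y = 0
E_yy = 13/2, F_xy = 7/2, G_xx = 14
K follows from Brioschi's formula, (det M1 - det M2)/(EG - F^2)^2.
M1 = [[-E_yy/2 + F_xy - G_xx/2, E_x/2, F_x - E_y/2], [F_y - G_x/2, E, F], [G_y/2, F, G]] = [[-27/4, -35/18, -145/36], [-1/6, 35/18, 17/18], [0, 17/18, 241/36]]; det M1 = -216119/2592
M2 = [[0, E_y/2, G_x/2], [E_y/2, E, F], [G_x/2, F, G]] = [[0, -1/4, -13/3], [-1/4, 35/18, 17/18], [-13/3, 17/18, 241/36]]; det M2 = -180841/5184
det M1 - det M2 = -9311/192; K = -9311/192 / (97/8)^2 = -9311/28227


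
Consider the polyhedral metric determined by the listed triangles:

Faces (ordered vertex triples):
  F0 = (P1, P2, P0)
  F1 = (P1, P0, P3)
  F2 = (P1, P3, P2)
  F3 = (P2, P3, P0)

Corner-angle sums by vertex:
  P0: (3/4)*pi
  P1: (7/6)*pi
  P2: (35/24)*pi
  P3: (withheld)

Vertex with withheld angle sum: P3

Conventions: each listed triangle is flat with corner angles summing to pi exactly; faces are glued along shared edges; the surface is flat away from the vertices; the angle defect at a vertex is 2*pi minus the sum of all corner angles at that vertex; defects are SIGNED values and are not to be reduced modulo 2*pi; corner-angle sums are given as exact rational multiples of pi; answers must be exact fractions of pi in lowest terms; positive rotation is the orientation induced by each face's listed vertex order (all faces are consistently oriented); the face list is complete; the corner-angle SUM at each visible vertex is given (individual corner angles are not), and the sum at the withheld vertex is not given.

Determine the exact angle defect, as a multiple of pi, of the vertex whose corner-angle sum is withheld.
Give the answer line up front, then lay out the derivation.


Answer: defect(P3) = (11/8)*pi

V = 4, E = 6, F = 4; chi = V - E + F = 2
Gauss-Bonnet: total defect = 2*pi*chi = 4*pi; visible defects sum to (21/8)*pi


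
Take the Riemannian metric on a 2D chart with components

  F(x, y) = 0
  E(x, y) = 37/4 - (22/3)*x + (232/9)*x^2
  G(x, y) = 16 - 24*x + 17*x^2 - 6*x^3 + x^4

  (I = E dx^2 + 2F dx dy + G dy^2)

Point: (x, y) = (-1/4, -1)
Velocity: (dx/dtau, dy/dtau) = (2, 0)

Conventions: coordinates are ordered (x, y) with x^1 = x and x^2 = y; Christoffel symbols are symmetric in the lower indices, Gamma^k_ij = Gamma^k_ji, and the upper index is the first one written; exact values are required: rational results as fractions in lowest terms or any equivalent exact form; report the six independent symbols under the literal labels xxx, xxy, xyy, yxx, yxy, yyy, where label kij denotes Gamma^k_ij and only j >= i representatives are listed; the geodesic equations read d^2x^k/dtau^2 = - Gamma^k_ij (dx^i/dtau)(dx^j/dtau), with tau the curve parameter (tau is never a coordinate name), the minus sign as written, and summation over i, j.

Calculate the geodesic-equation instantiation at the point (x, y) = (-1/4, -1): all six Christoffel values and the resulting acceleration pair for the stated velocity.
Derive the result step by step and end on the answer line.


E = 457/36, F = 0, G = 5929/256 at the point
E_x = -182/9, E_y = 0, F_x = 0, F_y = 0, G_x = -539/16, G_y = 0
EG - F^2 = 2709553/9216;  g^inv = (9216/2709553) * [[5929/256, 0], [0, 457/36]]
first-kind symbols [ij,l] = (1/2)(d_i g_jl + d_j g_il - d_l g_ij): [xx,x] = E_x/2 = -91/9, [xx,y] = F_x - E_y/2 = 0, [xy,x] = E_y/2 = 0, [xy,y] = G_x/2 = -539/32, [yy,x] = F_y - G_x/2 = 539/32, [yy,y] = G_y/2 = 0
Gamma^x_ij = (G*[ij,x] - F*[ij,y])/(EG - F^2), Gamma^y_ij = (E*[ij,y] - F*[ij,x])/(EG - F^2)
Gamma_xxx = -364/457, Gamma_xxy = 0, Gamma_xyy = 4851/3656, Gamma_yxx = 0, Gamma_yxy = -8/11, Gamma_yyy = 0
d^2x/dtau^2 = -(Gamma_xxx*(2)^2 + 2*Gamma_xxy*(2)*(0) + Gamma_xyy*(0)^2) = 1456/457
d^2y/dtau^2 = -(Gamma_yxx*(2)^2 + 2*Gamma_yxy*(2)*(0) + Gamma_yyy*(0)^2) = 0

Answer: Gamma_xxx = -364/457, Gamma_xxy = 0, Gamma_xyy = 4851/3656, Gamma_yxx = 0, Gamma_yxy = -8/11, Gamma_yyy = 0; accelerations (d^2x/dtau^2, d^2y/dtau^2) = (1456/457, 0)


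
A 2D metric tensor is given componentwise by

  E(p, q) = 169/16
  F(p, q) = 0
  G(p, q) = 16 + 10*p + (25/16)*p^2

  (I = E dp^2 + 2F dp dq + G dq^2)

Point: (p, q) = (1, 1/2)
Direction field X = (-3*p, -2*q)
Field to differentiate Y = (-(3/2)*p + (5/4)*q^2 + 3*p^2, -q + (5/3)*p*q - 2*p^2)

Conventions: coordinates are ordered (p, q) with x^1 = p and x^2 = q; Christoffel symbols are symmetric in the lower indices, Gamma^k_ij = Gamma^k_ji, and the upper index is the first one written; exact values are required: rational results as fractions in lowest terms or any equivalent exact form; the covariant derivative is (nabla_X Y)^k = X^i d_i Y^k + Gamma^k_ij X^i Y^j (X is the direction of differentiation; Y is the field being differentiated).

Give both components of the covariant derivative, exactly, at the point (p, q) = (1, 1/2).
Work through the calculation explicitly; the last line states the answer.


E = 169/16, F = 0, G = 441/16 at the point
E_p = 0, E_q = 0, F_p = 0, F_q = 0, G_p = 105/8, G_q = 0
EG - F^2 = 74529/256;  g^inv = (256/74529) * [[441/16, 0], [0, 169/16]]
first-kind symbols [ij,l] = (1/2)(d_i g_jl + d_j g_il - d_l g_ij): [pp,p] = E_p/2 = 0, [pp,q] = F_p - E_q/2 = 0, [pq,p] = E_q/2 = 0, [pq,q] = G_p/2 = 105/16, [qq,p] = F_q - G_p/2 = -105/16, [qq,q] = G_q/2 = 0
Gamma^p_ij = (G*[ij,p] - F*[ij,q])/(EG - F^2), Gamma^q_ij = (E*[ij,q] - F*[ij,p])/(EG - F^2)
Gamma_ppp = 0, Gamma_ppq = 0, Gamma_pqq = -105/169, Gamma_qpp = 0, Gamma_qpq = 5/21, Gamma_qqq = 0
X = (-3, -1), Y = (29/16, -5/3) at the point

Answer: (nabla_X Y)^p = -10671/676, (nabla_X Y)^q = 3223/336


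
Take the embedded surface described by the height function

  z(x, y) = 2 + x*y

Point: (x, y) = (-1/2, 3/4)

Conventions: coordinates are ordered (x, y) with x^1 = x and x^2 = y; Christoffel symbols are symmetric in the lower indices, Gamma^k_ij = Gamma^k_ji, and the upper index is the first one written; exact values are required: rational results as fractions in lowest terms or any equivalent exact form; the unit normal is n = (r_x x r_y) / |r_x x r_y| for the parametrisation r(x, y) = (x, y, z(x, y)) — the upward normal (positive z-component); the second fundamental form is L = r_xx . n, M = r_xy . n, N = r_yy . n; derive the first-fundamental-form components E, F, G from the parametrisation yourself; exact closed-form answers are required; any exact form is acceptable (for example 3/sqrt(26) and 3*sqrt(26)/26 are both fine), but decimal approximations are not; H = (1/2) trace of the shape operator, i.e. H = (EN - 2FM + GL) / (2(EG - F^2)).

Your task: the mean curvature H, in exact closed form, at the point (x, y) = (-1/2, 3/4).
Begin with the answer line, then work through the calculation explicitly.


Answer: H = 24*sqrt(29)/841

z_x = 3/4, z_y = -1/2, z_xx = 0, z_xy = 1, z_yy = 0
E = 25/16, F = -3/8, G = 5/4; answer radicand W^2 = 29/16
unnormalised second-form numerators: l = 0, m = 1, n = 0; L = l/sqrt(29/16), and similarly M = m/sqrt(W^2), N = n/sqrt(W^2)
H = (E*n - 2*F*m + G*l) / (2*(EG - F^2)*sqrt(W^2)); E*n - 2*F*m + G*l = 3/4, EG - F^2 = 29/16, so H = (6/29)/sqrt(29/16)


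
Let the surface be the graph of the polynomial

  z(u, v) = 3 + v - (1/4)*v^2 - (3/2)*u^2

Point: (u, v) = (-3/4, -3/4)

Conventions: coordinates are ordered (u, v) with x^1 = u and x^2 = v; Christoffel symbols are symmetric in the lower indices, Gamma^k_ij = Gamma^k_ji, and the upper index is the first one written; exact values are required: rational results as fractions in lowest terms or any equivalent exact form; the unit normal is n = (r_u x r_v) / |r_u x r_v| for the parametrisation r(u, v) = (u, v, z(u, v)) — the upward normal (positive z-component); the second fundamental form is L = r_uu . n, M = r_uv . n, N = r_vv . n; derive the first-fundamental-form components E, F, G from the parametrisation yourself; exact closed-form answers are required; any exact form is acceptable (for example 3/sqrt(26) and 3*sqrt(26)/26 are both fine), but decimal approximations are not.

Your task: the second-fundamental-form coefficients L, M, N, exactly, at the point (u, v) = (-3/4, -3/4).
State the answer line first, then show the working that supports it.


Answer: L = -24*sqrt(509)/509, M = 0, N = -4*sqrt(509)/509

z_u = 9/4, z_v = 11/8, z_uu = -3, z_uv = 0, z_vv = -1/2
E = 97/16, F = 99/32, G = 185/64; answer radicand W^2 = 509/64
unnormalised second-form numerators: l = -3, m = 0, n = -1/2; L = l/sqrt(509/64), and similarly M = m/sqrt(W^2), N = n/sqrt(W^2)


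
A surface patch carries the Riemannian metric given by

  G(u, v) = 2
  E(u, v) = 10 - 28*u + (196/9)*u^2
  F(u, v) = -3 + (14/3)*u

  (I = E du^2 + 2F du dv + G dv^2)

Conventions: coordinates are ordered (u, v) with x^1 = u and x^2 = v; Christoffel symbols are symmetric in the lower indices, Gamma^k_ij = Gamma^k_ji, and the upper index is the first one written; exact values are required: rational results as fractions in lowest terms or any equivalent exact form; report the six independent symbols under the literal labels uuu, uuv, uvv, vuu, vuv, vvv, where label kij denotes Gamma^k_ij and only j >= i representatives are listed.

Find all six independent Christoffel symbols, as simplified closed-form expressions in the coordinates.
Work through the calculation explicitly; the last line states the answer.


E = 10 - 28*u + (196/9)*u^2; F = -3 + (14/3)*u; G = 2
Gamma^k_ij = (1/2) g^{kl} (d_i g_jl + d_j g_il - d_l g_ij), with g^inv = (1/(EG-F^2)) [[G, -F], [-F, E]]
first partials: E_u = -28 + (392/9)*u, E_v = 0, F_u = 14/3, F_v = 0, G_u = 0, G_v = 0
D = EG - F^2 = 11 - 28*u + (196/9)*u^2
expanded: Gamma^u_uu = (G E_u - 2F F_u + F E_v)/(2D), Gamma^u_uv = (G E_v - F G_u)/(2D), Gamma^u_vv = (2G F_v - G G_u - F G_v)/(2D), Gamma^v_uu = (2E F_u - E E_v - F E_u)/(2D), Gamma^v_uv = (E G_u - F E_v)/(2D), Gamma^v_vv = (E G_v - 2F F_v + F G_u)/(2D); substitute and cancel common factors

Answer: Gamma_uuu = (196*u - 126)/(196*u^2 - 252*u + 99), Gamma_uuv = 0, Gamma_uvv = 0, Gamma_vuu = 42/(196*u^2 - 252*u + 99), Gamma_vuv = 0, Gamma_vvv = 0


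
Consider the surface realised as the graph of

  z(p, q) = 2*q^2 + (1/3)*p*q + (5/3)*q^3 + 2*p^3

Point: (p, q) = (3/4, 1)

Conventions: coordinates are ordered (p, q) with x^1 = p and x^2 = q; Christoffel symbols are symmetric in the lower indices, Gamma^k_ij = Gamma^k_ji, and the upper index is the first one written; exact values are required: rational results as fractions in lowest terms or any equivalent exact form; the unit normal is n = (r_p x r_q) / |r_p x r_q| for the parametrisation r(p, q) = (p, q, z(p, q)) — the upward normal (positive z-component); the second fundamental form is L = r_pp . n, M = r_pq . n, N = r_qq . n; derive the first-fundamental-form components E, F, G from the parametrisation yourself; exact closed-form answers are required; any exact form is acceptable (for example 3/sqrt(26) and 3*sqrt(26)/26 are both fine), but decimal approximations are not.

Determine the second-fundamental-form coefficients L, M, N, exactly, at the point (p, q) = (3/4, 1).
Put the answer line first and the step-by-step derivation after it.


Answer: L = 216*sqrt(57781)/57781, M = 8*sqrt(57781)/57781, N = 336*sqrt(57781)/57781

z_p = 89/24, z_q = 37/4, z_pp = 9, z_pq = 1/3, z_qq = 14
E = 8497/576, F = 3293/96, G = 1385/16; answer radicand W^2 = 57781/576
unnormalised second-form numerators: l = 9, m = 1/3, n = 14; L = l/sqrt(57781/576), and similarly M = m/sqrt(W^2), N = n/sqrt(W^2)


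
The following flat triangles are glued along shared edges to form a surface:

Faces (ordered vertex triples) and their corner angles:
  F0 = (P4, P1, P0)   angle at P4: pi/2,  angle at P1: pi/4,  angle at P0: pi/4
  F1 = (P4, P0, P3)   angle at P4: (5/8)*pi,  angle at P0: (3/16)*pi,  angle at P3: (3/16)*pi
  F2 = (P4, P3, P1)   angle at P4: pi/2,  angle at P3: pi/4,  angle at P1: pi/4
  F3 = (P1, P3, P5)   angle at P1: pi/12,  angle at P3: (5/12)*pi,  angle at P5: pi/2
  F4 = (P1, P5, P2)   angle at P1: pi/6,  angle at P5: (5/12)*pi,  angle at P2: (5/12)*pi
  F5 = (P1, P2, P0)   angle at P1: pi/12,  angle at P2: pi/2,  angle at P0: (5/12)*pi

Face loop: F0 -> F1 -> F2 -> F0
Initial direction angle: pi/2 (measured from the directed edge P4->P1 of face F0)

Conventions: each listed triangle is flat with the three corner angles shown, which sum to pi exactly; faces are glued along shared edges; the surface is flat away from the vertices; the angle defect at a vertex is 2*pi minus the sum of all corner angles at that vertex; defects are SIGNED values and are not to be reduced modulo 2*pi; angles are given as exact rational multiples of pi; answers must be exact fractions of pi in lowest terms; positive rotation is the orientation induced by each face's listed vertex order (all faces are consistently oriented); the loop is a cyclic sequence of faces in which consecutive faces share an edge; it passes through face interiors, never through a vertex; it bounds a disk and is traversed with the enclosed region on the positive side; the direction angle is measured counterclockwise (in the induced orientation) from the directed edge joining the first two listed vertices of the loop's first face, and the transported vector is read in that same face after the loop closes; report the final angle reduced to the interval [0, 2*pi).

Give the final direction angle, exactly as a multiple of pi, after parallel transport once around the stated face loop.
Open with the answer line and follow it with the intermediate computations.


Answer: final direction angle = (7/8)*pi

enclosed vertex P4: corner angles sum to (13/8)*pi, defect = 2*pi - (13/8)*pi = (3/8)*pi
the final direction is the initial angle plus the enclosed defects, taken mod 2*pi in the induced orientation
final angle = pi/2 + (3/8)*pi = (7/8)*pi (mod 2*pi)


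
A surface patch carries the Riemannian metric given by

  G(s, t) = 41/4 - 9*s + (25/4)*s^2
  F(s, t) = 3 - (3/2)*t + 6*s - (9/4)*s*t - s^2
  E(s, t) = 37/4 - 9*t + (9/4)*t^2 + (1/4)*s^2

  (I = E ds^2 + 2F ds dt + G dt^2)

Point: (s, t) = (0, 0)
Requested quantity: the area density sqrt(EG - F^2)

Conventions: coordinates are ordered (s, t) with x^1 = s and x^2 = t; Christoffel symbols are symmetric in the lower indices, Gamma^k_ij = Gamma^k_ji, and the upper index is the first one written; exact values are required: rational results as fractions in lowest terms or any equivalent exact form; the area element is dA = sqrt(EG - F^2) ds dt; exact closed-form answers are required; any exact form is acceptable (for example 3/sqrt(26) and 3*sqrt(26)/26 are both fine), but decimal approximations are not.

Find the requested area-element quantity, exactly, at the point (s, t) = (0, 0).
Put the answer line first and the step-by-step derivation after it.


Answer: sqrt(EG - F^2) = sqrt(1373)/4

E = 37/4, F = 3, G = 41/4; EG - F^2 = 1373/16


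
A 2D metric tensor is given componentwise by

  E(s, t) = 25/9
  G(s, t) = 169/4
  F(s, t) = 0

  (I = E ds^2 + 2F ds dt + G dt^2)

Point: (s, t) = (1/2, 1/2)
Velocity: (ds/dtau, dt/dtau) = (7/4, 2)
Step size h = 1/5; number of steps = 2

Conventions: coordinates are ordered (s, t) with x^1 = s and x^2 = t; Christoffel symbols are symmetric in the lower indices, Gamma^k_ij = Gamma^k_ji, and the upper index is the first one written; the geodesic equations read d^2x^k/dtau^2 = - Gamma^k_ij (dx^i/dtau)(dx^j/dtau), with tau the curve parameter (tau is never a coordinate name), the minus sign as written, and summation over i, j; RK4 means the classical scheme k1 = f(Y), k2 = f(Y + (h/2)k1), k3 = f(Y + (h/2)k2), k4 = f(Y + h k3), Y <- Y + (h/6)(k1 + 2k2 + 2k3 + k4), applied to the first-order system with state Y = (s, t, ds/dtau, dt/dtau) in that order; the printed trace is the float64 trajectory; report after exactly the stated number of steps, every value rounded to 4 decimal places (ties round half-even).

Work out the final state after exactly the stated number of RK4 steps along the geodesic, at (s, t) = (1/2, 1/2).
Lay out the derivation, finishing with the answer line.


f(Y) = (ds/dtau, dt/dtau, -Gamma^s_ij Y'^i Y'^j, -Gamma^t_ij Y'^i Y'^j) with the Gammas evaluated at the stage position; h = 0.200000; intermediate values shown to 6 dp
step 0: s = 0.5000, t = 0.5000, ds/dtau = 1.7500, dt/dtau = 2.0000
step 1:
  k1: at (s, t) = (0.500000, 0.500000), (ds/dtau, dt/dtau) = (1.750000, 2.000000); Gamma_sss = 0.000000, Gamma_sst = 0.000000, Gamma_stt = 0.000000, Gamma_tss = 0.000000, Gamma_tst = 0.000000, Gamma_ttt = 0.000000; k1 = (1.750000, 2.000000, 0.000000, 0.000000)
  k2: at (s, t) = (0.675000, 0.700000), (ds/dtau, dt/dtau) = (1.750000, 2.000000); Gamma_sss = 0.000000, Gamma_sst = 0.000000, Gamma_stt = 0.000000, Gamma_tss = 0.000000, Gamma_tst = 0.000000, Gamma_ttt = 0.000000; k2 = (1.750000, 2.000000, 0.000000, 0.000000)
  k3: at (s, t) = (0.675000, 0.700000), (ds/dtau, dt/dtau) = (1.750000, 2.000000); Gamma_sss = 0.000000, Gamma_sst = 0.000000, Gamma_stt = 0.000000, Gamma_tss = 0.000000, Gamma_tst = 0.000000, Gamma_ttt = 0.000000; k3 = (1.750000, 2.000000, 0.000000, 0.000000)
  k4: at (s, t) = (0.850000, 0.900000), (ds/dtau, dt/dtau) = (1.750000, 2.000000); Gamma_sss = 0.000000, Gamma_sst = 0.000000, Gamma_stt = 0.000000, Gamma_tss = 0.000000, Gamma_tst = 0.000000, Gamma_ttt = 0.000000; k4 = (1.750000, 2.000000, 0.000000, 0.000000)
  Y <- Y + (h/6)(k1 + 2k2 + 2k3 + k4): s = 0.8500, t = 0.9000, ds/dtau = 1.7500, dt/dtau = 2.0000
step 2:
  k1: at (s, t) = (0.850000, 0.900000), (ds/dtau, dt/dtau) = (1.750000, 2.000000); Gamma_sss = 0.000000, Gamma_sst = 0.000000, Gamma_stt = 0.000000, Gamma_tss = 0.000000, Gamma_tst = 0.000000, Gamma_ttt = 0.000000; k1 = (1.750000, 2.000000, 0.000000, 0.000000)
  k2: at (s, t) = (1.025000, 1.100000), (ds/dtau, dt/dtau) = (1.750000, 2.000000); Gamma_sss = 0.000000, Gamma_sst = 0.000000, Gamma_stt = 0.000000, Gamma_tss = 0.000000, Gamma_tst = 0.000000, Gamma_ttt = 0.000000; k2 = (1.750000, 2.000000, 0.000000, 0.000000)
  k3: at (s, t) = (1.025000, 1.100000), (ds/dtau, dt/dtau) = (1.750000, 2.000000); Gamma_sss = 0.000000, Gamma_sst = 0.000000, Gamma_stt = 0.000000, Gamma_tss = 0.000000, Gamma_tst = 0.000000, Gamma_ttt = 0.000000; k3 = (1.750000, 2.000000, 0.000000, 0.000000)
  k4: at (s, t) = (1.200000, 1.300000), (ds/dtau, dt/dtau) = (1.750000, 2.000000); Gamma_sss = 0.000000, Gamma_sst = 0.000000, Gamma_stt = 0.000000, Gamma_tss = 0.000000, Gamma_tst = 0.000000, Gamma_ttt = 0.000000; k4 = (1.750000, 2.000000, 0.000000, 0.000000)
  Y <- Y + (h/6)(k1 + 2k2 + 2k3 + k4): s = 1.2000, t = 1.3000, ds/dtau = 1.7500, dt/dtau = 2.0000

Answer: s = 1.2000, t = 1.3000, ds/dtau = 1.7500, dt/dtau = 2.0000


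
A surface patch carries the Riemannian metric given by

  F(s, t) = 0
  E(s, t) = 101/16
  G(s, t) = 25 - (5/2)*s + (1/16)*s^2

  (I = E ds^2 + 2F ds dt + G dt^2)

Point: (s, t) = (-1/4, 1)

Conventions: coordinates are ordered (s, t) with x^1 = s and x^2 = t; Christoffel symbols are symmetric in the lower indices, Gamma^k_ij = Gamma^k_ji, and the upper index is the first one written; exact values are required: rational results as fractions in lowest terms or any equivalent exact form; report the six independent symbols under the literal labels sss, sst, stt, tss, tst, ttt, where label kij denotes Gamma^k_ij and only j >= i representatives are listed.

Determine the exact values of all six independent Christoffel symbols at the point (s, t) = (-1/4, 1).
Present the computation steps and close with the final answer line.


E = 101/16, F = 0, G = 6561/256 at the point
E_s = 0, E_t = 0, F_s = 0, F_t = 0, G_s = -81/32, G_t = 0
EG - F^2 = 662661/4096;  g^inv = (4096/662661) * [[6561/256, 0], [0, 101/16]]
first-kind symbols [ij,l] = (1/2)(d_i g_jl + d_j g_il - d_l g_ij): [ss,s] = E_s/2 = 0, [ss,t] = F_s - E_t/2 = 0, [st,s] = E_t/2 = 0, [st,t] = G_s/2 = -81/64, [tt,s] = F_t - G_s/2 = 81/64, [tt,t] = G_t/2 = 0
Gamma^s_ij = (G*[ij,s] - F*[ij,t])/(EG - F^2), Gamma^t_ij = (E*[ij,t] - F*[ij,s])/(EG - F^2)

Answer: Gamma_sss = 0, Gamma_sst = 0, Gamma_stt = 81/404, Gamma_tss = 0, Gamma_tst = -4/81, Gamma_ttt = 0


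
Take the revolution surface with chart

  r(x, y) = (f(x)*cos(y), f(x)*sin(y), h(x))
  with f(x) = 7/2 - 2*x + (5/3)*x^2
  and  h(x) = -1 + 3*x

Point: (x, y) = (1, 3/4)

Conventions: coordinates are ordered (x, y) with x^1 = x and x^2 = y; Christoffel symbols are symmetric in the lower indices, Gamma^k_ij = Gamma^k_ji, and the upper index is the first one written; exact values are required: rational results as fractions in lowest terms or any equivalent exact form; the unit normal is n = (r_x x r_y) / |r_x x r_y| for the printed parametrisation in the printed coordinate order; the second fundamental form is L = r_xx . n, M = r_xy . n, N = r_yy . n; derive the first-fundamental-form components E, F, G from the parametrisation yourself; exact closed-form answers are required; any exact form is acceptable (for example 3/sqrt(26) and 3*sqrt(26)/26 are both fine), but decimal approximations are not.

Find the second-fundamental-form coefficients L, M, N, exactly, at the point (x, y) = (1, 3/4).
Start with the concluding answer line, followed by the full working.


Answer: L = -30*sqrt(97)/97, M = 0, N = 57*sqrt(97)/194

f = 19/6, f' = 4/3, f'' = 10/3, h' = 3, h'' = 0
E = 97/9, F = 0, G = 361/36; answer radicand W^2 = 97/9
unnormalised second-form numerators: l = -10, m = 0, n = 19/2; L = l/sqrt(97/9), and similarly M = m/sqrt(W^2), N = n/sqrt(W^2)


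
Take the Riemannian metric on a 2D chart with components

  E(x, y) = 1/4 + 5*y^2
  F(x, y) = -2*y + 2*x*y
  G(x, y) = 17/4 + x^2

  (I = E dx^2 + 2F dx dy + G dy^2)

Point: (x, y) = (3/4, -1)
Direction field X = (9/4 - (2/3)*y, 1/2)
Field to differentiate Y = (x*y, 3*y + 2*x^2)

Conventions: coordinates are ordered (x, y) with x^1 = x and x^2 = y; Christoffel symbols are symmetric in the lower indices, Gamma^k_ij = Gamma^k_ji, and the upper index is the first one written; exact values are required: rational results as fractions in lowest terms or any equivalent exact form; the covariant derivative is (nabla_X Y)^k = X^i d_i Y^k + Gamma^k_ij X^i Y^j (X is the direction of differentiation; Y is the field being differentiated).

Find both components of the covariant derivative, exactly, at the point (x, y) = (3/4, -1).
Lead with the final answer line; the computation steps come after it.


Answer: (nabla_X Y)^x = 270785/76848, (nabla_X Y)^y = 94081/12808

E = 21/4, F = 1/2, G = 77/16 at the point
E_x = 0, E_y = -10, F_x = -2, F_y = -1/2, G_x = 3/2, G_y = 0
EG - F^2 = 1601/64;  g^inv = (64/1601) * [[77/16, -1/2], [-1/2, 21/4]]
first-kind symbols [ij,l] = (1/2)(d_i g_jl + d_j g_il - d_l g_ij): [xx,x] = E_x/2 = 0, [xx,y] = F_x - E_y/2 = 3, [xy,x] = E_y/2 = -5, [xy,y] = G_x/2 = 3/4, [yy,x] = F_y - G_x/2 = -5/4, [yy,y] = G_y/2 = 0
Gamma^x_ij = (G*[ij,x] - F*[ij,y])/(EG - F^2), Gamma^y_ij = (E*[ij,y] - F*[ij,x])/(EG - F^2)
Gamma_xxx = -96/1601, Gamma_xxy = -1564/1601, Gamma_xyy = -385/1601, Gamma_yxx = 1008/1601, Gamma_yxy = 412/1601, Gamma_yyy = 40/1601
X = (35/12, 1/2), Y = (-3/4, -15/8) at the point


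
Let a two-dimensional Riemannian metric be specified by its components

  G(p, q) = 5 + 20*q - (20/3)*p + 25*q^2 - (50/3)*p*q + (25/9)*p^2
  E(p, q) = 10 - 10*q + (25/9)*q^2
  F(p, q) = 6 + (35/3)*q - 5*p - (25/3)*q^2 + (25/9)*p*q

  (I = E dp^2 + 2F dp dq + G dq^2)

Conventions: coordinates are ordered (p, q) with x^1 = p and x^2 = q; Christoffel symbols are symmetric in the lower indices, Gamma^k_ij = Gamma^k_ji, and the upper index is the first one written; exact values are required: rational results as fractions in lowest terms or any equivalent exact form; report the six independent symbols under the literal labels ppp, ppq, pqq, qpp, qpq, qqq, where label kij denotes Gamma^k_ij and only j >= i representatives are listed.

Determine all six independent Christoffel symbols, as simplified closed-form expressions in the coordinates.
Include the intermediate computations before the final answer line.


E = 10 - 10*q + (25/9)*q^2; F = 6 + (35/3)*q - 5*p - (25/3)*q^2 + (25/9)*p*q; G = 5 + 20*q - (20/3)*p + 25*q^2 - (50/3)*p*q + (25/9)*p^2
Gamma^k_ij = (1/2) g^{kl} (d_i g_jl + d_j g_il - d_l g_ij), with g^inv = (1/(EG-F^2)) [[G, -F], [-F, E]]
first partials: E_p = 0, E_q = -10 + (50/9)*q, F_p = -5 + (25/9)*q, F_q = 35/3 - (50/3)*q + (25/9)*p, G_p = -20/3 - (50/3)*q + (50/9)*p, G_q = 20 + 50*q - (50/3)*p
D = EG - F^2 = 14 + 10*q - (20/3)*p + (250/9)*q^2 - (50/3)*p*q + (25/9)*p^2
expanded: Gamma^p_pp = (G E_p - 2F F_p + F E_q)/(2D), Gamma^p_pq = (G E_q - F G_p)/(2D), Gamma^p_qq = (2G F_q - G G_p - F G_q)/(2D), Gamma^q_pp = (2E F_p - E E_q - F E_p)/(2D), Gamma^q_pq = (E G_p - F E_q)/(2D), Gamma^q_qq = (E G_q - 2F F_q + F G_p)/(2D); substitute and cancel common factors

Answer: Gamma_ppp = 0, Gamma_ppq = (25*q - 45)/(25*p^2 - 150*p*q - 60*p + 250*q^2 + 90*q + 126), Gamma_pqq = (135 - 75*q)/(25*p^2 - 150*p*q - 60*p + 250*q^2 + 90*q + 126), Gamma_qpp = 0, Gamma_qpq = (25*p - 75*q - 30)/(25*p^2 - 150*p*q - 60*p + 250*q^2 + 90*q + 126), Gamma_qqq = (-75*p + 225*q + 90)/(25*p^2 - 150*p*q - 60*p + 250*q^2 + 90*q + 126)


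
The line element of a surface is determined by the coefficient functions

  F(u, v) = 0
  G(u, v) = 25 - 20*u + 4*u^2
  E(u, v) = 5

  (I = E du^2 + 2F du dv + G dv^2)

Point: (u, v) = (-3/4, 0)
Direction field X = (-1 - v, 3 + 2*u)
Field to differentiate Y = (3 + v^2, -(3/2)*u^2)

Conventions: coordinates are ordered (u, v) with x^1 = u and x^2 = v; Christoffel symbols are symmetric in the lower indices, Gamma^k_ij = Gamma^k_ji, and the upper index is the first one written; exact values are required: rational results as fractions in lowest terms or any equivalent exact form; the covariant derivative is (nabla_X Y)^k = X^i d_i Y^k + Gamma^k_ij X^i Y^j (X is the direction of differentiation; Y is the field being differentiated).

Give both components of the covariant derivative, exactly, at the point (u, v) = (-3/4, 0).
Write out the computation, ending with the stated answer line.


E = 5, F = 0, G = 169/4 at the point
E_u = 0, E_v = 0, F_u = 0, F_v = 0, G_u = -26, G_v = 0
EG - F^2 = 845/4;  g^inv = (4/845) * [[169/4, 0], [0, 5]]
first-kind symbols [ij,l] = (1/2)(d_i g_jl + d_j g_il - d_l g_ij): [uu,u] = E_u/2 = 0, [uu,v] = F_u - E_v/2 = 0, [uv,u] = E_v/2 = 0, [uv,v] = G_u/2 = -13, [vv,u] = F_v - G_u/2 = 13, [vv,v] = G_v/2 = 0
Gamma^u_ij = (G*[ij,u] - F*[ij,v])/(EG - F^2), Gamma^v_ij = (E*[ij,v] - F*[ij,u])/(EG - F^2)
Gamma_uuu = 0, Gamma_uuv = 0, Gamma_uvv = 13/5, Gamma_vuu = 0, Gamma_vuv = -4/13, Gamma_vvv = 0
X = (-1, 3/2), Y = (3, -27/32) at the point

Answer: (nabla_X Y)^u = -1053/320, (nabla_X Y)^v = -405/104


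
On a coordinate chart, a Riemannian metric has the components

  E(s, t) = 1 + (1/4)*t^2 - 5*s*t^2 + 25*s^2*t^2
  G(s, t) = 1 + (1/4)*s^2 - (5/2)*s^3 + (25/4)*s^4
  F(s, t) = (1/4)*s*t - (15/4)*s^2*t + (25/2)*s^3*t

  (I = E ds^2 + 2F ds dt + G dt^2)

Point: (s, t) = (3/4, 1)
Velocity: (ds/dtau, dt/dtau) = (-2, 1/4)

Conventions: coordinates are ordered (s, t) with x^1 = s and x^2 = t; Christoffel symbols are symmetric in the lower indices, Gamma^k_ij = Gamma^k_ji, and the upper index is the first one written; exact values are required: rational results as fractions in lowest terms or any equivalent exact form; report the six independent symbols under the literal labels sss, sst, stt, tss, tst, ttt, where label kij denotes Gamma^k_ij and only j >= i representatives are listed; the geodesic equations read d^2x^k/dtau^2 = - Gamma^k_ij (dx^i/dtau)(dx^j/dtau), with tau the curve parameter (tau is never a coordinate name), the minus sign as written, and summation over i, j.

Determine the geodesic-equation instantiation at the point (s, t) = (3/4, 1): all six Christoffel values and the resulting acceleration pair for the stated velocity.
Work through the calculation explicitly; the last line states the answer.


E = 185/16, F = 429/128, G = 2113/1024 at the point
E_s = 65/2, E_t = 169/8, F_s = 503/32, F_t = 429/128, G_s = 429/64, G_t = 0
EG - F^2 = 12929/1024;  g^inv = (1024/12929) * [[2113/1024, -429/128], [-429/128, 185/16]]
first-kind symbols [ij,l] = (1/2)(d_i g_jl + d_j g_il - d_l g_ij): [ss,s] = E_s/2 = 65/4, [ss,t] = F_s - E_t/2 = 165/32, [st,s] = E_t/2 = 169/16, [st,t] = G_s/2 = 429/128, [tt,s] = F_t - G_s/2 = 0, [tt,t] = G_t/2 = 0
Gamma^s_ij = (G*[ij,s] - F*[ij,t])/(EG - F^2), Gamma^t_ij = (E*[ij,t] - F*[ij,s])/(EG - F^2)
Gamma_sss = 16640/12929, Gamma_sst = 10816/12929, Gamma_stt = 0, Gamma_tss = 5280/12929, Gamma_tst = 3432/12929, Gamma_ttt = 0
d^2s/dtau^2 = -(Gamma_sss*(-2)^2 + 2*Gamma_sst*(-2)*(1/4) + Gamma_stt*(1/4)^2) = -55744/12929
d^2t/dtau^2 = -(Gamma_tss*(-2)^2 + 2*Gamma_tst*(-2)*(1/4) + Gamma_ttt*(1/4)^2) = -17688/12929

Answer: Gamma_sss = 16640/12929, Gamma_sst = 10816/12929, Gamma_stt = 0, Gamma_tss = 5280/12929, Gamma_tst = 3432/12929, Gamma_ttt = 0; accelerations (d^2s/dtau^2, d^2t/dtau^2) = (-55744/12929, -17688/12929)
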